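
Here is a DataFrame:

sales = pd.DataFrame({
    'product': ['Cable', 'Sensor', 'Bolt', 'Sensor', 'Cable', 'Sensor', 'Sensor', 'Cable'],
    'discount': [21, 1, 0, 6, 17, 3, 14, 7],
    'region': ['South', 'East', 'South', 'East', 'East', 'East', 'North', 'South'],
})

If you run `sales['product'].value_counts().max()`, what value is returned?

4

value_counts of product:
product
Sensor    4
Cable     3
Bolt      1
Name: count, dtype: int64
Taking the max of the resulting series gives 4.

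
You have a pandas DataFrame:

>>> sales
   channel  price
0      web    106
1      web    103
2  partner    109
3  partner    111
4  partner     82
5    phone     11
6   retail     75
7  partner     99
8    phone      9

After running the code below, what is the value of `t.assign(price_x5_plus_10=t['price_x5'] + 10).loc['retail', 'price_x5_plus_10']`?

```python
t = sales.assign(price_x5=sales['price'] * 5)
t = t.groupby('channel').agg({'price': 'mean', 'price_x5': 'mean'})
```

add column price_x5 = sales['price'] * 5:
   channel  price  price_x5
0      web    106       530
1      web    103       515
2  partner    109       545
3  partner    111       555
4  partner     82       410
5    phone     11        55
6   retail     75       375
7  partner     99       495
8    phone      9        45
group by channel: mean(price), mean(price_x5):
          price  price_x5
channel                  
partner  100.25    501.25
phone     10.00     50.00
retail    75.00    375.00
web      104.50    522.50
add column price_x5_plus_10 = t['price_x5'] + 10:
          price  price_x5  price_x5_plus_10
channel                                    
partner  100.25    501.25            511.25
phone     10.00     50.00             60.00
retail    75.00    375.00            385.00
web      104.50    522.50            532.50

385.0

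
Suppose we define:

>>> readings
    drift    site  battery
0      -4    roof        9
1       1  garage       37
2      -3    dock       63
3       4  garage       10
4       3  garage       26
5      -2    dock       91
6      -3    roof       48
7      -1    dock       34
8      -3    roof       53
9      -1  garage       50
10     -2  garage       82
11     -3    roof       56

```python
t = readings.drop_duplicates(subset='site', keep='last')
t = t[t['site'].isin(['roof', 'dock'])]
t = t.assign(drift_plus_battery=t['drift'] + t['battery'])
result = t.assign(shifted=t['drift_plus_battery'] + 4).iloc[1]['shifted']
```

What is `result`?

57

drop duplicate site (keep=last):
    drift    site  battery
7      -1    dock       34
10     -2  garage       82
11     -3    roof       56
filter rows where site in ['roof', 'dock']:
    drift  site  battery
7      -1  dock       34
11     -3  roof       56
add column drift_plus_battery = t['drift'] + t['battery']:
    drift  site  battery  drift_plus_battery
7      -1  dock       34                  33
11     -3  roof       56                  53
add column shifted = t['drift_plus_battery'] + 4:
    drift  site  battery  drift_plus_battery  shifted
7      -1  dock       34                  33       37
11     -3  roof       56                  53       57
Reading off the value at position 1, column 'shifted', we get 57.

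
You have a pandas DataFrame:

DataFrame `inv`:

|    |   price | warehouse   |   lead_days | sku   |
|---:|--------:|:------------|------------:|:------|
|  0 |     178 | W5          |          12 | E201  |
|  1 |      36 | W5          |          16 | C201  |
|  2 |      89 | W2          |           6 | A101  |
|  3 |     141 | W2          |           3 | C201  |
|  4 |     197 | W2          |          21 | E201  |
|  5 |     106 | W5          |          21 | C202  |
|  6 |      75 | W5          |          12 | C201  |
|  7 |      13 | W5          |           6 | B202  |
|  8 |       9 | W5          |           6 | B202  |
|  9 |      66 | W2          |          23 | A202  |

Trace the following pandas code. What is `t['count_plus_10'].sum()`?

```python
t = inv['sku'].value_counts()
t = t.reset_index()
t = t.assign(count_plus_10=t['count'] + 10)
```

70

value_counts of sku:
sku
C201    3
E201    2
B202    2
A101    1
C202    1
A202    1
Name: count, dtype: int64
reset_index():
    sku  count
0  C201      3
1  E201      2
2  B202      2
3  A101      1
4  C202      1
5  A202      1
add column count_plus_10 = t['count'] + 10:
    sku  count  count_plus_10
0  C201      3             13
1  E201      2             12
2  B202      2             12
3  A101      1             11
4  C202      1             11
5  A202      1             11
The sum of column 'count_plus_10' is 70.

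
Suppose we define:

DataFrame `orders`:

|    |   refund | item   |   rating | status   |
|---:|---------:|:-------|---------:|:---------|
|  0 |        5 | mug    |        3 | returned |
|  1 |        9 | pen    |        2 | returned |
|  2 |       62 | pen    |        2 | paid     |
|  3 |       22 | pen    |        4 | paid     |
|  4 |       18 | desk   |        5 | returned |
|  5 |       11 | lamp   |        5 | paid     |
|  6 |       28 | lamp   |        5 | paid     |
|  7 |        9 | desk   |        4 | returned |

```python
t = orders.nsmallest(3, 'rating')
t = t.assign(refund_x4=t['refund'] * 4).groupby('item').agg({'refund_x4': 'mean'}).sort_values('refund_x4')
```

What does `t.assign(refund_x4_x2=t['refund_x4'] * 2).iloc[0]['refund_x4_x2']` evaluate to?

take 3 rows with smallest rating:
   refund item  rating    status
1       9  pen       2  returned
2      62  pen       2      paid
0       5  mug       3  returned
add column refund_x4 = t['refund'] * 4:
   refund item  rating    status  refund_x4
1       9  pen       2  returned         36
2      62  pen       2      paid        248
0       5  mug       3  returned         20
group by item, mean of refund_x4:
      refund_x4
item           
mug        20.0
pen       142.0
sort by refund_x4:
      refund_x4
item           
mug        20.0
pen       142.0
add column refund_x4_x2 = t['refund_x4'] * 2:
      refund_x4  refund_x4_x2
item                         
mug        20.0          40.0
pen       142.0         284.0
Finally, value at position 0, column 'refund_x4_x2' = 40.0.

40.0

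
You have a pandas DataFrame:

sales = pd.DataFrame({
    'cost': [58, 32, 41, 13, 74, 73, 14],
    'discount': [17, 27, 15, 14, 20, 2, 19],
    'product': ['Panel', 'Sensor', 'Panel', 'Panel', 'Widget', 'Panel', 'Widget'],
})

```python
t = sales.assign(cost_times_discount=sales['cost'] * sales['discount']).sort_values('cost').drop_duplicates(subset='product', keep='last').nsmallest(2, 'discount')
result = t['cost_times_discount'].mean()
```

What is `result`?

add column cost_times_discount = sales['cost'] * sales['discount']:
   cost  discount product  cost_times_discount
0    58        17   Panel                  986
1    32        27  Sensor                  864
2    41        15   Panel                  615
3    13        14   Panel                  182
4    74        20  Widget                 1480
5    73         2   Panel                  146
6    14        19  Widget                  266
sort by cost:
   cost  discount product  cost_times_discount
3    13        14   Panel                  182
6    14        19  Widget                  266
1    32        27  Sensor                  864
2    41        15   Panel                  615
0    58        17   Panel                  986
5    73         2   Panel                  146
4    74        20  Widget                 1480
drop duplicate product (keep=last):
   cost  discount product  cost_times_discount
1    32        27  Sensor                  864
5    73         2   Panel                  146
4    74        20  Widget                 1480
take 2 rows with smallest discount:
   cost  discount product  cost_times_discount
5    73         2   Panel                  146
4    74        20  Widget                 1480
Finally, mean of column 'cost_times_discount' = 813.0.

813.0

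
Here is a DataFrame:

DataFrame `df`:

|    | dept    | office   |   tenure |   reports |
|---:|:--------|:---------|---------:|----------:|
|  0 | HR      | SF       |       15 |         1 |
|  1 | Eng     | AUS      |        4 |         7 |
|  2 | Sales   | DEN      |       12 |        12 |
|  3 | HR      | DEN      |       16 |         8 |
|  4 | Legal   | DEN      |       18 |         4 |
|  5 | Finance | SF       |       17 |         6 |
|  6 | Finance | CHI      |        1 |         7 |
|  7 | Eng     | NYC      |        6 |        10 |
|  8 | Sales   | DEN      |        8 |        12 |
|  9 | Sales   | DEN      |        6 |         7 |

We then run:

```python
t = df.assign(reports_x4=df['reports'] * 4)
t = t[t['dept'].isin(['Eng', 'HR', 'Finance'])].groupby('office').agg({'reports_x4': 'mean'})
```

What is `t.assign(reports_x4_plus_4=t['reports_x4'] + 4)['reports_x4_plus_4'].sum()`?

add column reports_x4 = df['reports'] * 4:
      dept office  tenure  reports  reports_x4
0       HR     SF      15        1           4
1      Eng    AUS       4        7          28
2    Sales    DEN      12       12          48
3       HR    DEN      16        8          32
4    Legal    DEN      18        4          16
5  Finance     SF      17        6          24
6  Finance    CHI       1        7          28
7      Eng    NYC       6       10          40
8    Sales    DEN       8       12          48
9    Sales    DEN       6        7          28
filter rows where dept in ['Eng', 'HR', 'Finance']:
      dept office  tenure  reports  reports_x4
0       HR     SF      15        1           4
1      Eng    AUS       4        7          28
3       HR    DEN      16        8          32
5  Finance     SF      17        6          24
6  Finance    CHI       1        7          28
7      Eng    NYC       6       10          40
group by office, mean of reports_x4:
        reports_x4
office            
AUS           28.0
CHI           28.0
DEN           32.0
NYC           40.0
SF            14.0
add column reports_x4_plus_4 = t['reports_x4'] + 4:
        reports_x4  reports_x4_plus_4
office                               
AUS           28.0               32.0
CHI           28.0               32.0
DEN           32.0               36.0
NYC           40.0               44.0
SF            14.0               18.0

162.0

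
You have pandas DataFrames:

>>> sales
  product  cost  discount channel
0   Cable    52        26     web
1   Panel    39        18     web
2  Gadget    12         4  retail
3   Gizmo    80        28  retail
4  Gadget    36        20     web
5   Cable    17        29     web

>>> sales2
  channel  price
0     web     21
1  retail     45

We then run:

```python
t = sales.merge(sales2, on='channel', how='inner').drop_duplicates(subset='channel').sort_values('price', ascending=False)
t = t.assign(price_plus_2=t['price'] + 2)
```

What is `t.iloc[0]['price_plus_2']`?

47

merge on 'channel' (how='inner') → 6 rows:
  product  cost  discount channel  price
0   Cable    52        26     web     21
1   Panel    39        18     web     21
2  Gadget    12         4  retail     45
3   Gizmo    80        28  retail     45
4  Gadget    36        20     web     21
5   Cable    17        29     web     21
drop duplicate channel (keep=first):
  product  cost  discount channel  price
0   Cable    52        26     web     21
2  Gadget    12         4  retail     45
sort by price descending:
  product  cost  discount channel  price
2  Gadget    12         4  retail     45
0   Cable    52        26     web     21
add column price_plus_2 = t['price'] + 2:
  product  cost  discount channel  price  price_plus_2
2  Gadget    12         4  retail     45            47
0   Cable    52        26     web     21            23
Finally, value at position 0, column 'price_plus_2' = 47.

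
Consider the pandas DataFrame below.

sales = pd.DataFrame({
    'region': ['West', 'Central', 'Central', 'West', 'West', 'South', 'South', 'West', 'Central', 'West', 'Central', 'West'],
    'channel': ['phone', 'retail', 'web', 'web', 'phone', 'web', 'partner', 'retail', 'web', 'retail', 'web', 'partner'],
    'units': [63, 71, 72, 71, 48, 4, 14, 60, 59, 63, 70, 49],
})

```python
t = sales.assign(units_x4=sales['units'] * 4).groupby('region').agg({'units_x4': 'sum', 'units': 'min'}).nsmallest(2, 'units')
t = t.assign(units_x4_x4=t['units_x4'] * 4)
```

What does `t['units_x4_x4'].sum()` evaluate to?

add column units_x4 = sales['units'] * 4:
     region  channel  units  units_x4
0      West    phone     63       252
1   Central   retail     71       284
2   Central      web     72       288
3      West      web     71       284
4      West    phone     48       192
5     South      web      4        16
6     South  partner     14        56
7      West   retail     60       240
8   Central      web     59       236
9      West   retail     63       252
10  Central      web     70       280
11     West  partner     49       196
group by region: sum(units_x4), min(units):
         units_x4  units
region                  
Central      1088     59
South          72      4
West         1416     48
take 2 rows with smallest units:
        units_x4  units
region                 
South         72      4
West        1416     48
add column units_x4_x4 = t['units_x4'] * 4:
        units_x4  units  units_x4_x4
region                              
South         72      4          288
West        1416     48         5664
Reading off the sum of column 'units_x4_x4', we get 5952.

5952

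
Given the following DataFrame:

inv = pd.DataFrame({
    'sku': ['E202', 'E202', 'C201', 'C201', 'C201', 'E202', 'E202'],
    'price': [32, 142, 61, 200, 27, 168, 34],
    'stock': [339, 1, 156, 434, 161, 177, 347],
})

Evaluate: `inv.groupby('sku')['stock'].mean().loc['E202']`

group by sku, mean of stock:
sku
C201    250.333333
E202    216.000000
Name: stock, dtype: float64

216.0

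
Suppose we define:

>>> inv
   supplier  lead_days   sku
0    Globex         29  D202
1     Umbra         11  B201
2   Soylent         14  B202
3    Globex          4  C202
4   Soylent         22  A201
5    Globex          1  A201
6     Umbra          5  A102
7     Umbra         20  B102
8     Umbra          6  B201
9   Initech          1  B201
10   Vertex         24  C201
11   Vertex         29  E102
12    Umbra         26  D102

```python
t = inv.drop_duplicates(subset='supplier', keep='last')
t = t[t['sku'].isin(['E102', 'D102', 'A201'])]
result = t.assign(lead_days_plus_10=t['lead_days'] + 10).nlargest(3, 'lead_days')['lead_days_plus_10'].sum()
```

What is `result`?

drop duplicate supplier (keep=last):
   supplier  lead_days   sku
4   Soylent         22  A201
5    Globex          1  A201
9   Initech          1  B201
11   Vertex         29  E102
12    Umbra         26  D102
filter rows where sku in ['E102', 'D102', 'A201']:
   supplier  lead_days   sku
4   Soylent         22  A201
5    Globex          1  A201
11   Vertex         29  E102
12    Umbra         26  D102
add column lead_days_plus_10 = t['lead_days'] + 10:
   supplier  lead_days   sku  lead_days_plus_10
4   Soylent         22  A201                 32
5    Globex          1  A201                 11
11   Vertex         29  E102                 39
12    Umbra         26  D102                 36
take 3 rows with largest lead_days:
   supplier  lead_days   sku  lead_days_plus_10
11   Vertex         29  E102                 39
12    Umbra         26  D102                 36
4   Soylent         22  A201                 32
The sum of column 'lead_days_plus_10' is 107.

107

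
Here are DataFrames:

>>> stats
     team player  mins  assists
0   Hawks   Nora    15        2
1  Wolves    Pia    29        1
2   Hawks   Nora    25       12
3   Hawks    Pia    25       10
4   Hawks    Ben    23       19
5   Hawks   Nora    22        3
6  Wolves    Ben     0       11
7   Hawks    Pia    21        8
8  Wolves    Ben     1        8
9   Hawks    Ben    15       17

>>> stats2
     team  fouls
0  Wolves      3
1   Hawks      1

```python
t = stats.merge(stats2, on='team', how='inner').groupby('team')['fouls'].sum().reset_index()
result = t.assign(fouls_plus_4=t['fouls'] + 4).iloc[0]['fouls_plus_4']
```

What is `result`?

11

merge on 'team' (how='inner') → 10 rows:
     team player  mins  assists  fouls
0   Hawks   Nora    15        2      1
1  Wolves    Pia    29        1      3
2   Hawks   Nora    25       12      1
3   Hawks    Pia    25       10      1
4   Hawks    Ben    23       19      1
5   Hawks   Nora    22        3      1
6  Wolves    Ben     0       11      3
7   Hawks    Pia    21        8      1
8  Wolves    Ben     1        8      3
9   Hawks    Ben    15       17      1
group by team, sum of fouls:
team
Hawks     7
Wolves    9
Name: fouls, dtype: int64
reset_index():
     team  fouls
0   Hawks      7
1  Wolves      9
add column fouls_plus_4 = t['fouls'] + 4:
     team  fouls  fouls_plus_4
0   Hawks      7            11
1  Wolves      9            13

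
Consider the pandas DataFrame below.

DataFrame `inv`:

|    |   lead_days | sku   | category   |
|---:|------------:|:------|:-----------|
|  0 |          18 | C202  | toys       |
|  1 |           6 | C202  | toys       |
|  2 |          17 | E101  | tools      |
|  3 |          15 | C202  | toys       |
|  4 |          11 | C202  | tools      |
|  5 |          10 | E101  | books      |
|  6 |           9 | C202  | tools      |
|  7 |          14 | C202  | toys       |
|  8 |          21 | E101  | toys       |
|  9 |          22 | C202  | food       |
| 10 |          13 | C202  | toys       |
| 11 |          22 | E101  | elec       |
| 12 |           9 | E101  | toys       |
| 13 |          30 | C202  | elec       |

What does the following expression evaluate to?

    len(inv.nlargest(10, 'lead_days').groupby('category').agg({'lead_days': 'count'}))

4

take 10 rows with largest lead_days:
    lead_days   sku category
13         30  C202     elec
9          22  C202     food
11         22  E101     elec
8          21  E101     toys
0          18  C202     toys
2          17  E101    tools
3          15  C202     toys
7          14  C202     toys
10         13  C202     toys
4          11  C202    tools
group by category, count of lead_days:
          lead_days
category           
elec              2
food              1
tools             2
toys              5
Hence 4.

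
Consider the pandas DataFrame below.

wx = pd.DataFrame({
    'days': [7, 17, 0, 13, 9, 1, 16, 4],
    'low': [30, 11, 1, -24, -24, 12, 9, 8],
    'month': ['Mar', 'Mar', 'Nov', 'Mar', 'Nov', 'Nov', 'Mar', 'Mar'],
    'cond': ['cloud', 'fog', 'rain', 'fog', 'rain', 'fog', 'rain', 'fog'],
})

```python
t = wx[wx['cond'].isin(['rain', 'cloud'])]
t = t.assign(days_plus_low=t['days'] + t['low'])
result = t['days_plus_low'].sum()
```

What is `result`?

filter rows where cond in ['rain', 'cloud']:
   days  low month   cond
0     7   30   Mar  cloud
2     0    1   Nov   rain
4     9  -24   Nov   rain
6    16    9   Mar   rain
add column days_plus_low = t['days'] + t['low']:
   days  low month   cond  days_plus_low
0     7   30   Mar  cloud             37
2     0    1   Nov   rain              1
4     9  -24   Nov   rain            -15
6    16    9   Mar   rain             25
Hence 48.

48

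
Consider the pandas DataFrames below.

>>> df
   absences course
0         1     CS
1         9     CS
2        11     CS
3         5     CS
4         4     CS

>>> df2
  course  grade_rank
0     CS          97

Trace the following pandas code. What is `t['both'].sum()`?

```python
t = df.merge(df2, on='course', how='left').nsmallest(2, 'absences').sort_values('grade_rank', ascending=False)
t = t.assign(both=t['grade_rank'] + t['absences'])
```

199

merge on 'course' (how='left') → 5 rows:
   absences course  grade_rank
0         1     CS          97
1         9     CS          97
2        11     CS          97
3         5     CS          97
4         4     CS          97
take 2 rows with smallest absences:
   absences course  grade_rank
0         1     CS          97
4         4     CS          97
sort by grade_rank descending:
   absences course  grade_rank
0         1     CS          97
4         4     CS          97
add column both = t['grade_rank'] + t['absences']:
   absences course  grade_rank  both
0         1     CS          97    98
4         4     CS          97   101
Taking the sum of column 'both' gives 199.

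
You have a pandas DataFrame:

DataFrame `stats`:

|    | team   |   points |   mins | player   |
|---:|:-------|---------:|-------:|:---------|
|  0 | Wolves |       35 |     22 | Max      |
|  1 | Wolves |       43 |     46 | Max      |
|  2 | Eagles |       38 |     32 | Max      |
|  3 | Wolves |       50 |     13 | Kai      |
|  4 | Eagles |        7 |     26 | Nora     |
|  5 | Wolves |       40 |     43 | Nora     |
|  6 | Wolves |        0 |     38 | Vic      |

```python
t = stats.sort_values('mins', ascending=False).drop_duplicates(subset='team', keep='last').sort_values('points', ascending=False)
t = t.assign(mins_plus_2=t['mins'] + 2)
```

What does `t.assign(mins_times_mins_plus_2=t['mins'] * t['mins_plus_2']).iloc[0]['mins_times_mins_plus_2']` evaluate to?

sort by mins descending:
     team  points  mins player
1  Wolves      43    46    Max
5  Wolves      40    43   Nora
6  Wolves       0    38    Vic
2  Eagles      38    32    Max
4  Eagles       7    26   Nora
0  Wolves      35    22    Max
3  Wolves      50    13    Kai
drop duplicate team (keep=last):
     team  points  mins player
4  Eagles       7    26   Nora
3  Wolves      50    13    Kai
sort by points descending:
     team  points  mins player
3  Wolves      50    13    Kai
4  Eagles       7    26   Nora
add column mins_plus_2 = t['mins'] + 2:
     team  points  mins player  mins_plus_2
3  Wolves      50    13    Kai           15
4  Eagles       7    26   Nora           28
add column mins_times_mins_plus_2 = t['mins'] * t['mins_plus_2']:
     team  points  mins player  mins_plus_2  mins_times_mins_plus_2
3  Wolves      50    13    Kai           15                     195
4  Eagles       7    26   Nora           28                     728

195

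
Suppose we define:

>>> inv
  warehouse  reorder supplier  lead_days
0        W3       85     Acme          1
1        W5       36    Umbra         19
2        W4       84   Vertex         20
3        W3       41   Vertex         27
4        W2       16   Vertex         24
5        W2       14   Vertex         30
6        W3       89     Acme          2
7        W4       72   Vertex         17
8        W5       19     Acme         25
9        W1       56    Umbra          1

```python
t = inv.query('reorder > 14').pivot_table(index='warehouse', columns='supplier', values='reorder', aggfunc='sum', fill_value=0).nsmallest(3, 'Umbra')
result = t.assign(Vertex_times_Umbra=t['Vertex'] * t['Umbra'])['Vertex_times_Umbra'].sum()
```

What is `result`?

filter rows where reorder > 14:
  warehouse  reorder supplier  lead_days
0        W3       85     Acme          1
1        W5       36    Umbra         19
2        W4       84   Vertex         20
3        W3       41   Vertex         27
4        W2       16   Vertex         24
6        W3       89     Acme          2
7        W4       72   Vertex         17
8        W5       19     Acme         25
9        W1       56    Umbra          1
pivot: rows=warehouse, cols=supplier, sum(reorder):
supplier   Acme  Umbra  Vertex
warehouse                     
W1            0     56       0
W2            0      0      16
W3          174      0      41
W4            0      0     156
W5           19     36       0
take 3 rows with smallest Umbra:
supplier   Acme  Umbra  Vertex
warehouse                     
W2            0      0      16
W3          174      0      41
W4            0      0     156
add column Vertex_times_Umbra = t['Vertex'] * t['Umbra']:
supplier   Acme  Umbra  Vertex  Vertex_times_Umbra
warehouse                                         
W2            0      0      16                   0
W3          174      0      41                   0
W4            0      0     156                   0
Then the sum of column 'Vertex_times_Umbra': 0

0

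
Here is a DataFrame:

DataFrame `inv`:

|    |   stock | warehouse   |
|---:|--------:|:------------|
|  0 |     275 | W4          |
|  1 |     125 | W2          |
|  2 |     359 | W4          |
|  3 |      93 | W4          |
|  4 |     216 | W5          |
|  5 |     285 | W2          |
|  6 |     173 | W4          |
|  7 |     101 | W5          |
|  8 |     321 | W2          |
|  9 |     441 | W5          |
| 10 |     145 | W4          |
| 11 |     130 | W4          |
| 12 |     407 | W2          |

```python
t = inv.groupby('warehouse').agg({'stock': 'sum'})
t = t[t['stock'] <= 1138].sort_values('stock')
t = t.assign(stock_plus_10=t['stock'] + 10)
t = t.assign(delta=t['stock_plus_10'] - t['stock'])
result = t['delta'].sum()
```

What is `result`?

group by warehouse, sum of stock:
           stock
warehouse       
W2          1138
W4          1175
W5           758
filter rows where stock <= 1138:
           stock
warehouse       
W2          1138
W5           758
sort by stock:
           stock
warehouse       
W5           758
W2          1138
add column stock_plus_10 = t['stock'] + 10:
           stock  stock_plus_10
warehouse                      
W5           758            768
W2          1138           1148
add column delta = t['stock_plus_10'] - t['stock']:
           stock  stock_plus_10  delta
warehouse                             
W5           758            768     10
W2          1138           1148     10
So sum() = 20.

20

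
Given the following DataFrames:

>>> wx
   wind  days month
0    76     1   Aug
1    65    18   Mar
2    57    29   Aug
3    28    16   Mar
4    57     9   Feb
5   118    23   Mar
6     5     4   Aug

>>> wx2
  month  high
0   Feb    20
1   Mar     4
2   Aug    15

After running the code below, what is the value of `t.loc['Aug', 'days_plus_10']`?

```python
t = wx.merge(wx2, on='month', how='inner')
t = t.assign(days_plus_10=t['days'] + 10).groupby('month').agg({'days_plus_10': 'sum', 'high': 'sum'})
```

64

merge on 'month' (how='inner') → 7 rows:
   wind  days month  high
0    76     1   Aug    15
1    65    18   Mar     4
2    57    29   Aug    15
3    28    16   Mar     4
4    57     9   Feb    20
5   118    23   Mar     4
6     5     4   Aug    15
add column days_plus_10 = t['days'] + 10:
   wind  days month  high  days_plus_10
0    76     1   Aug    15            11
1    65    18   Mar     4            28
2    57    29   Aug    15            39
3    28    16   Mar     4            26
4    57     9   Feb    20            19
5   118    23   Mar     4            33
6     5     4   Aug    15            14
group by month: sum(days_plus_10), sum(high):
       days_plus_10  high
month                    
Aug              64    45
Feb              19    20
Mar              87    12
Finally, value at row 'Aug', column 'days_plus_10' = 64.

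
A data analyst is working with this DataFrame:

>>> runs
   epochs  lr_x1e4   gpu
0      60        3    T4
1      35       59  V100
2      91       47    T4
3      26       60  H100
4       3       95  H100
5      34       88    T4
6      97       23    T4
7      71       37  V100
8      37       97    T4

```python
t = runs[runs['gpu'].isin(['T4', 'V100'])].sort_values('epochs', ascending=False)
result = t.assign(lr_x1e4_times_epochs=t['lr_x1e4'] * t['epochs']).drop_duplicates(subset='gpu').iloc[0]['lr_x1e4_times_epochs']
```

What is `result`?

2231

filter rows where gpu in ['T4', 'V100']:
   epochs  lr_x1e4   gpu
0      60        3    T4
1      35       59  V100
2      91       47    T4
5      34       88    T4
6      97       23    T4
7      71       37  V100
8      37       97    T4
sort by epochs descending:
   epochs  lr_x1e4   gpu
6      97       23    T4
2      91       47    T4
7      71       37  V100
0      60        3    T4
8      37       97    T4
1      35       59  V100
5      34       88    T4
add column lr_x1e4_times_epochs = t['lr_x1e4'] * t['epochs']:
   epochs  lr_x1e4   gpu  lr_x1e4_times_epochs
6      97       23    T4                  2231
2      91       47    T4                  4277
7      71       37  V100                  2627
0      60        3    T4                   180
8      37       97    T4                  3589
1      35       59  V100                  2065
5      34       88    T4                  2992
drop duplicate gpu (keep=first):
   epochs  lr_x1e4   gpu  lr_x1e4_times_epochs
6      97       23    T4                  2231
7      71       37  V100                  2627
So iloc[0]['lr_x1e4_times_epochs'] = 2231.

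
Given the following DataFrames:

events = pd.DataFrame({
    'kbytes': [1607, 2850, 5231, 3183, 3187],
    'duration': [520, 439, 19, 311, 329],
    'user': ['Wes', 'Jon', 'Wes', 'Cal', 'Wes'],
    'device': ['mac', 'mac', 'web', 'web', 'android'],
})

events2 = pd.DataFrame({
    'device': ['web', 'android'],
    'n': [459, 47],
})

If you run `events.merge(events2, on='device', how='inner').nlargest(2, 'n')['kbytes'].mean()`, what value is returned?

merge on 'device' (how='inner') → 3 rows:
   kbytes  duration user   device    n
0    5231        19  Wes      web  459
1    3183       311  Cal      web  459
2    3187       329  Wes  android   47
take 2 rows with largest n:
   kbytes  duration user device    n
0    5231        19  Wes    web  459
1    3183       311  Cal    web  459

4207.0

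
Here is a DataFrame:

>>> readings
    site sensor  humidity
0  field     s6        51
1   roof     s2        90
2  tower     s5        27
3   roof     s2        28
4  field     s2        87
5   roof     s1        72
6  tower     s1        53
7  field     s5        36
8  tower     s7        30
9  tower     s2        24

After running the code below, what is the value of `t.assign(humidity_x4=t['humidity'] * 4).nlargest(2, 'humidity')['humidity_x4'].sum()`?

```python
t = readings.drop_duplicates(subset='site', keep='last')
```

432

drop duplicate site (keep=last):
    site sensor  humidity
5   roof     s1        72
7  field     s5        36
9  tower     s2        24
add column humidity_x4 = t['humidity'] * 4:
    site sensor  humidity  humidity_x4
5   roof     s1        72          288
7  field     s5        36          144
9  tower     s2        24           96
take 2 rows with largest humidity:
    site sensor  humidity  humidity_x4
5   roof     s1        72          288
7  field     s5        36          144
So sum() = 432.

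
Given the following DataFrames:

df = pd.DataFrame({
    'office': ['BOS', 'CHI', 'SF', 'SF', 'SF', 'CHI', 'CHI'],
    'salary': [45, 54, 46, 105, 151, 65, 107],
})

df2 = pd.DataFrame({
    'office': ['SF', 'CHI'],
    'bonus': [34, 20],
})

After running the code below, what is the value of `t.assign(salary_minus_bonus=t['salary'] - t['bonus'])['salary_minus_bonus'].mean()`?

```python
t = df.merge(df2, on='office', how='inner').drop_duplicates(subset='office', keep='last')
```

merge on 'office' (how='inner') → 6 rows:
  office  salary  bonus
0    CHI      54     20
1     SF      46     34
2     SF     105     34
3     SF     151     34
4    CHI      65     20
5    CHI     107     20
drop duplicate office (keep=last):
  office  salary  bonus
3     SF     151     34
5    CHI     107     20
add column salary_minus_bonus = t['salary'] - t['bonus']:
  office  salary  bonus  salary_minus_bonus
3     SF     151     34                 117
5    CHI     107     20                  87

102.0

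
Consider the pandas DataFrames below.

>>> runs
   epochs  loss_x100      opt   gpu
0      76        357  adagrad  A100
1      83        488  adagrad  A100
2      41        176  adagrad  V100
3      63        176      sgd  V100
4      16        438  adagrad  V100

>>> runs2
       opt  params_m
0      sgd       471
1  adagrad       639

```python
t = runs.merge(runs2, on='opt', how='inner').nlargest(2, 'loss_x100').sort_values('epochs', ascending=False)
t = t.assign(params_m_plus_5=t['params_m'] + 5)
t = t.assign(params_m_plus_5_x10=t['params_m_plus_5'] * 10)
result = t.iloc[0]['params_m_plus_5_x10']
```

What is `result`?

merge on 'opt' (how='inner') → 5 rows:
   epochs  loss_x100      opt   gpu  params_m
0      76        357  adagrad  A100       639
1      83        488  adagrad  A100       639
2      41        176  adagrad  V100       639
3      63        176      sgd  V100       471
4      16        438  adagrad  V100       639
take 2 rows with largest loss_x100:
   epochs  loss_x100      opt   gpu  params_m
1      83        488  adagrad  A100       639
4      16        438  adagrad  V100       639
sort by epochs descending:
   epochs  loss_x100      opt   gpu  params_m
1      83        488  adagrad  A100       639
4      16        438  adagrad  V100       639
add column params_m_plus_5 = t['params_m'] + 5:
   epochs  loss_x100      opt   gpu  params_m  params_m_plus_5
1      83        488  adagrad  A100       639              644
4      16        438  adagrad  V100       639              644
add column params_m_plus_5_x10 = t['params_m_plus_5'] * 10:
   epochs  loss_x100      opt   gpu  params_m  params_m_plus_5  params_m_plus_5_x10
1      83        488  adagrad  A100       639              644                 6440
4      16        438  adagrad  V100       639              644                 6440

6440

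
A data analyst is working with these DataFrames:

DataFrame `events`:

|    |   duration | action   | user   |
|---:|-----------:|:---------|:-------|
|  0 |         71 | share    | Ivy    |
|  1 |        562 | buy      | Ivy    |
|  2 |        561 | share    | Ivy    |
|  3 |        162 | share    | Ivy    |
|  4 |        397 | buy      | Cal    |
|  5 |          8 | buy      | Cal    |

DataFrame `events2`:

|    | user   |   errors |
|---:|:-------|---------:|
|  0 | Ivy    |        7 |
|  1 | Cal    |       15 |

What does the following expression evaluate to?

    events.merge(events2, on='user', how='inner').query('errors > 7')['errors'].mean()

merge on 'user' (how='inner') → 6 rows:
   duration action user  errors
0        71  share  Ivy       7
1       562    buy  Ivy       7
2       561  share  Ivy       7
3       162  share  Ivy       7
4       397    buy  Cal      15
5         8    buy  Cal      15
filter rows where errors > 7:
   duration action user  errors
4       397    buy  Cal      15
5         8    buy  Cal      15
Reading off the mean of column 'errors', we get 15.0.

15.0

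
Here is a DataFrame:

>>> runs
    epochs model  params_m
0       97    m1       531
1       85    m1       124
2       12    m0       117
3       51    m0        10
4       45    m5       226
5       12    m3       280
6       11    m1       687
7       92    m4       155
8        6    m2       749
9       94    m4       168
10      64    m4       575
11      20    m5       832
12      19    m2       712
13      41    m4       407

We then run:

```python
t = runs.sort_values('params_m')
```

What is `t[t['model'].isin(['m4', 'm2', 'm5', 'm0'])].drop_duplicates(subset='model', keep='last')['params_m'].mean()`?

sort by params_m:
    epochs model  params_m
3       51    m0        10
2       12    m0       117
1       85    m1       124
7       92    m4       155
9       94    m4       168
4       45    m5       226
5       12    m3       280
13      41    m4       407
0       97    m1       531
10      64    m4       575
6       11    m1       687
12      19    m2       712
8        6    m2       749
11      20    m5       832
filter rows where model in ['m4', 'm2', 'm5', 'm0']:
    epochs model  params_m
3       51    m0        10
2       12    m0       117
7       92    m4       155
9       94    m4       168
4       45    m5       226
13      41    m4       407
10      64    m4       575
12      19    m2       712
8        6    m2       749
11      20    m5       832
drop duplicate model (keep=last):
    epochs model  params_m
2       12    m0       117
10      64    m4       575
8        6    m2       749
11      20    m5       832
mean of column 'params_m' → 568.25

568.25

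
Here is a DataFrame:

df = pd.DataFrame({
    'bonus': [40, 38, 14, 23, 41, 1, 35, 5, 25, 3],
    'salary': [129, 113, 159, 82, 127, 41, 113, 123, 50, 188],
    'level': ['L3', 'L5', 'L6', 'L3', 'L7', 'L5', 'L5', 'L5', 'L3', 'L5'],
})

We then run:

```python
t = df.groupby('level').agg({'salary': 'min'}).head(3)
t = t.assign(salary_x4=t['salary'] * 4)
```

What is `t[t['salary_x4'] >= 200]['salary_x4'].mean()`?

418.0

group by level, min of salary:
       salary
level        
L3         50
L5         41
L6        159
L7        127
take first 3 rows:
       salary
level        
L3         50
L5         41
L6        159
add column salary_x4 = t['salary'] * 4:
       salary  salary_x4
level                   
L3         50        200
L5         41        164
L6        159        636
filter rows where salary_x4 >= 200:
       salary  salary_x4
level                   
L3         50        200
L6        159        636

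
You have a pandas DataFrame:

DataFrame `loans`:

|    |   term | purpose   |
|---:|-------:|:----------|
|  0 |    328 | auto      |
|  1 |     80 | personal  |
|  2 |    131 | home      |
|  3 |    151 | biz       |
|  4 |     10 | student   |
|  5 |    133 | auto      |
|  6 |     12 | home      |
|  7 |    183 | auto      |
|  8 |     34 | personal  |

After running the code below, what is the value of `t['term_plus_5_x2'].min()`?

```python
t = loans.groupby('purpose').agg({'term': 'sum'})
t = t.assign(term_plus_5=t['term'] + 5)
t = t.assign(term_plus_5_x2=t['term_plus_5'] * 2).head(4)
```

group by purpose, sum of term:
          term
purpose       
auto       644
biz        151
home       143
personal   114
student     10
add column term_plus_5 = t['term'] + 5:
          term  term_plus_5
purpose                    
auto       644          649
biz        151          156
home       143          148
personal   114          119
student     10           15
add column term_plus_5_x2 = t['term_plus_5'] * 2:
          term  term_plus_5  term_plus_5_x2
purpose                                    
auto       644          649            1298
biz        151          156             312
home       143          148             296
personal   114          119             238
student     10           15              30
take first 4 rows:
          term  term_plus_5  term_plus_5_x2
purpose                                    
auto       644          649            1298
biz        151          156             312
home       143          148             296
personal   114          119             238
Hence 238.

238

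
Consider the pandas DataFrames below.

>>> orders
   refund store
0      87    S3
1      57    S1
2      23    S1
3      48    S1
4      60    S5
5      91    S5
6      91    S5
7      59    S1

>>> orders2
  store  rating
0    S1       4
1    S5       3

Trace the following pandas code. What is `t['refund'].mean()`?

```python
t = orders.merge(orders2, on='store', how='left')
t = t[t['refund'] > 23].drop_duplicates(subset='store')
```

merge on 'store' (how='left') → 8 rows:
   refund store  rating
0      87    S3     NaN
1      57    S1     4.0
2      23    S1     4.0
3      48    S1     4.0
4      60    S5     3.0
5      91    S5     3.0
6      91    S5     3.0
7      59    S1     4.0
filter rows where refund > 23:
   refund store  rating
0      87    S3     NaN
1      57    S1     4.0
3      48    S1     4.0
4      60    S5     3.0
5      91    S5     3.0
6      91    S5     3.0
7      59    S1     4.0
drop duplicate store (keep=first):
   refund store  rating
0      87    S3     NaN
1      57    S1     4.0
4      60    S5     3.0
Taking the mean of column 'refund' gives 68.0.

68.0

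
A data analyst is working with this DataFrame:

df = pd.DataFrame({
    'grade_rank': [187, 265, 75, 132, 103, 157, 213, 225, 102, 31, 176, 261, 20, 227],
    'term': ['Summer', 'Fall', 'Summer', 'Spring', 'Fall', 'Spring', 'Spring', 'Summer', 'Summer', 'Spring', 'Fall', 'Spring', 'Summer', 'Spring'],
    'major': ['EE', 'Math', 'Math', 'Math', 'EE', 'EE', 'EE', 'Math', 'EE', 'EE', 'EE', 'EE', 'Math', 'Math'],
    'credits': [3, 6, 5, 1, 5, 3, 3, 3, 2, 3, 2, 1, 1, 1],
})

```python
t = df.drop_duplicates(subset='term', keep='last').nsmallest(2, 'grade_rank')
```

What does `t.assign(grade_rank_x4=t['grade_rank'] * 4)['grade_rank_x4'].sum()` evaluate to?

784

drop duplicate term (keep=last):
    grade_rank    term major  credits
10         176    Fall    EE        2
12          20  Summer  Math        1
13         227  Spring  Math        1
take 2 rows with smallest grade_rank:
    grade_rank    term major  credits
12          20  Summer  Math        1
10         176    Fall    EE        2
add column grade_rank_x4 = t['grade_rank'] * 4:
    grade_rank    term major  credits  grade_rank_x4
12          20  Summer  Math        1             80
10         176    Fall    EE        2            704
The sum of column 'grade_rank_x4' is 784.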